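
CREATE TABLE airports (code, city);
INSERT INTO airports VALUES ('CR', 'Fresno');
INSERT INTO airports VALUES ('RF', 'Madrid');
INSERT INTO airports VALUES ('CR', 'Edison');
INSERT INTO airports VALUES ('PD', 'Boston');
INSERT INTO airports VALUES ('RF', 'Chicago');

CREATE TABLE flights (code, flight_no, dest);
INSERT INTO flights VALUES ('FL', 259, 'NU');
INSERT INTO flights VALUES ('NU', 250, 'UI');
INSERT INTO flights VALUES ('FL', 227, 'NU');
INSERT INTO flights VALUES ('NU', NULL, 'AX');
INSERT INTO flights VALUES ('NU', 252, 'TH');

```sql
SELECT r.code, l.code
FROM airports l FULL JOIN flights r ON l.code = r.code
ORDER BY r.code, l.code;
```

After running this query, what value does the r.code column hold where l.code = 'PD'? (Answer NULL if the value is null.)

NULL

FULL OUTER JOIN keeps every row from both sides; unmatched rows get NULL for the other side's columns.
Matching on l.code = r.code.
- l[0] code=CR → no match; kept with NULLs on the r side.
- l[1] code=RF → no match; kept with NULLs on the r side.
- l[2] code=CR → no match; kept with NULLs on the r side.
- l[3] code=PD → no match; kept with NULLs on the r side.
- l[4] code=RF → no match; kept with NULLs on the r side.
- 5 r row(s) had no l match → kept, l columns NULL.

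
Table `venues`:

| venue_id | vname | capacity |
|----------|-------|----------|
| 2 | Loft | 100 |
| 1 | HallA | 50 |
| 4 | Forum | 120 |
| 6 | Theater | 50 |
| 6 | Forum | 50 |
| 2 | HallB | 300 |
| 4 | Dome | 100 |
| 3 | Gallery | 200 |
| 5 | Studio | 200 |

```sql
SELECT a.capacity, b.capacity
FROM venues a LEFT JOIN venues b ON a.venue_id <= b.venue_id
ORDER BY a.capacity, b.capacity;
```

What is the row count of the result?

48

LEFT JOIN keeps every row from `venues a`; unmatched rows get NULL for `venues b`'s columns.
Matching on a.venue_id <= b.venue_id.
- a[0] venue_id=2 → 8 match(es) in b → 8 row(s).
- a[1] venue_id=1 → 9 match(es) in b → 9 row(s).
- a[2] venue_id=4 → 5 match(es) in b → 5 row(s).
- a[3] venue_id=6 → 2 match(es) in b → 2 row(s).
- a[4] venue_id=6 → 2 match(es) in b → 2 row(s).
- a[5] venue_id=2 → 8 match(es) in b → 8 row(s).
- a[6] venue_id=4 → 5 match(es) in b → 5 row(s).
- a[7] venue_id=3 → 6 match(es) in b → 6 row(s).
- a[8] venue_id=5 → 3 match(es) in b → 3 row(s).
Total: 48 rows.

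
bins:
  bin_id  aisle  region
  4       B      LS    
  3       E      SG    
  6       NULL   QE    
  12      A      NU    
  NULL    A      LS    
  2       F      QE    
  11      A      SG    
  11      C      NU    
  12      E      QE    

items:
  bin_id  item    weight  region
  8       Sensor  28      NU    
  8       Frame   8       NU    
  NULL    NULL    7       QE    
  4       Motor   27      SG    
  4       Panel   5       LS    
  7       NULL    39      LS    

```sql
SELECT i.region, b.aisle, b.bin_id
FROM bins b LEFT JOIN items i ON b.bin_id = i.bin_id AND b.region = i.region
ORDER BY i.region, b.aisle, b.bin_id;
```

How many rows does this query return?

9

LEFT JOIN keeps every row from `bins`; unmatched rows get NULL for `items`'s columns.
Matching on b.bin_id = i.bin_id AND b.region = i.region. A NULL in a compared column never satisfies the condition.
- b[0] bin_id=4, region=LS → 1 match(es) in i → 1 row(s).
- b[1] bin_id=3, region=SG → no match; kept with NULLs on the i side.
- b[2] bin_id=6, region=QE → no match; kept with NULLs on the i side.
- b[3] bin_id=12, region=NU → no match; kept with NULLs on the i side.
- b[4] bin_id=NULL, region=LS → no match; kept with NULLs on the i side.
- b[5] bin_id=2, region=QE → no match; kept with NULLs on the i side.
- b[6] bin_id=11, region=SG → no match; kept with NULLs on the i side.
- b[7] bin_id=11, region=NU → no match; kept with NULLs on the i side.
- b[8] bin_id=12, region=QE → no match; kept with NULLs on the i side.
Total: 1 matched + 8 padded = 9 rows.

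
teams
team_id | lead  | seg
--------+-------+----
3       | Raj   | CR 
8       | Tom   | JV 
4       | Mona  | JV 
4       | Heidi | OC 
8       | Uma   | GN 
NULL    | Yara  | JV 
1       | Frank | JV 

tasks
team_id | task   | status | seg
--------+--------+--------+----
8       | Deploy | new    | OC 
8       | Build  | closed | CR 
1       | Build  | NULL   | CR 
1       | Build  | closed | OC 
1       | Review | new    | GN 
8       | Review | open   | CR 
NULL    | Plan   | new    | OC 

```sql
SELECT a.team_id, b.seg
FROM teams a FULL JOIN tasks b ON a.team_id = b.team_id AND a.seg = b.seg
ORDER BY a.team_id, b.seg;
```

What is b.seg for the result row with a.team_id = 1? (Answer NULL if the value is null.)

FULL OUTER JOIN keeps every row from both sides; unmatched rows get NULL for the other side's columns.
Matching on a.team_id = b.team_id AND a.seg = b.seg. A NULL in a compared column never satisfies the condition.
- a (team_id=3, seg=CR) has no partner → padded with NULL.
- a (team_id=8, seg=JV) has no partner → padded with NULL.
- a (team_id=4, seg=JV) has no partner → padded with NULL.
- a (team_id=4, seg=OC) has no partner → padded with NULL.
- a (team_id=8, seg=GN) has no partner → padded with NULL.
- a (team_id=NULL, seg=JV) has no partner → padded with NULL.
- a (team_id=1, seg=JV) has no partner → padded with NULL.
- 7 row(s) from b found no a partner → padded with NULL.

NULL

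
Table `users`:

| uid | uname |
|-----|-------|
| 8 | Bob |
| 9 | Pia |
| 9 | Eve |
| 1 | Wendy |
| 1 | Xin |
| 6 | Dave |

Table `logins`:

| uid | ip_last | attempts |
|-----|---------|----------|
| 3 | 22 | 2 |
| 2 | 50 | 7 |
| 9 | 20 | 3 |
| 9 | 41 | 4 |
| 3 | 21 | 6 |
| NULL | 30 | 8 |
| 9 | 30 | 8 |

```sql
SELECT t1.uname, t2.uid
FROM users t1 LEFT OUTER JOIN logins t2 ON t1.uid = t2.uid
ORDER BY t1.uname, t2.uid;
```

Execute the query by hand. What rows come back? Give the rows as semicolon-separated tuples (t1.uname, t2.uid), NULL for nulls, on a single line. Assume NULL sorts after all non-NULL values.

LEFT JOIN keeps every row from `users`; unmatched rows get NULL for `logins`'s columns.
Matching on t1.uid = t2.uid. A NULL in a compared column never satisfies the condition.
Matched pairs: 6; unmatched t1 rows kept: 4.

(Bob, NULL); (Dave, NULL); (Eve, 9); (Eve, 9); (Eve, 9); (Pia, 9); (Pia, 9); (Pia, 9); (Wendy, NULL); (Xin, NULL)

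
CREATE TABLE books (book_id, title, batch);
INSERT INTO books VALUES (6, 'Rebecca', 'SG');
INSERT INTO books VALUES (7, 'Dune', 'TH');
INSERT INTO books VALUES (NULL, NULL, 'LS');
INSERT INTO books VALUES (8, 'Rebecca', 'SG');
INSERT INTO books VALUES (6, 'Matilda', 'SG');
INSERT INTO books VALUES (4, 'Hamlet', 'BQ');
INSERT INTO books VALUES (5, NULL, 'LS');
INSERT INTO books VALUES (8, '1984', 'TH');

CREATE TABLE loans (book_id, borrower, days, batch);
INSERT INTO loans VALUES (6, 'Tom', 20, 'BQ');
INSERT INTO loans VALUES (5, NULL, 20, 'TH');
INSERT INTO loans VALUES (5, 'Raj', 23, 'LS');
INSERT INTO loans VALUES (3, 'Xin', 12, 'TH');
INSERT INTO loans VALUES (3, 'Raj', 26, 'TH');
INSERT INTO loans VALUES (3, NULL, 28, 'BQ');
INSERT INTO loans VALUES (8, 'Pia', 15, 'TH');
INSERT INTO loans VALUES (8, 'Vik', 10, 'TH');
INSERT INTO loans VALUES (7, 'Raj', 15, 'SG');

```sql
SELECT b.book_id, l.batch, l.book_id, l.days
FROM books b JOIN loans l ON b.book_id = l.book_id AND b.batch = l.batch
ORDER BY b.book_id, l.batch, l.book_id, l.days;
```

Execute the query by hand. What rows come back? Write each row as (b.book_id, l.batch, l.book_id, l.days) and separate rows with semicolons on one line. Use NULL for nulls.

INNER JOIN keeps only pairs where the ON condition holds.
Matching on b.book_id = l.book_id AND b.batch = l.batch. A NULL in a compared column never satisfies the condition.
- book_id=6, batch=SG: no matching l row, dropped.
- book_id=7, batch=TH: no matching l row, dropped.
- book_id=NULL, batch=LS: no matching l row, dropped.
- book_id=8, batch=SG: no matching l row, dropped.
- book_id=6, batch=SG: no matching l row, dropped.
- book_id=4, batch=BQ: no matching l row, dropped.
- book_id=5, batch=LS: 1 matching l row(s), so 1 row(s) emitted.
- book_id=8, batch=TH: 2 matching l row(s), so 2 row(s) emitted.
After projecting and ordering:
b.book_id | l.batch | l.book_id | l.days
5 | LS | 5 | 23
8 | TH | 8 | 10
8 | TH | 8 | 15

(5, LS, 5, 23); (8, TH, 8, 10); (8, TH, 8, 15)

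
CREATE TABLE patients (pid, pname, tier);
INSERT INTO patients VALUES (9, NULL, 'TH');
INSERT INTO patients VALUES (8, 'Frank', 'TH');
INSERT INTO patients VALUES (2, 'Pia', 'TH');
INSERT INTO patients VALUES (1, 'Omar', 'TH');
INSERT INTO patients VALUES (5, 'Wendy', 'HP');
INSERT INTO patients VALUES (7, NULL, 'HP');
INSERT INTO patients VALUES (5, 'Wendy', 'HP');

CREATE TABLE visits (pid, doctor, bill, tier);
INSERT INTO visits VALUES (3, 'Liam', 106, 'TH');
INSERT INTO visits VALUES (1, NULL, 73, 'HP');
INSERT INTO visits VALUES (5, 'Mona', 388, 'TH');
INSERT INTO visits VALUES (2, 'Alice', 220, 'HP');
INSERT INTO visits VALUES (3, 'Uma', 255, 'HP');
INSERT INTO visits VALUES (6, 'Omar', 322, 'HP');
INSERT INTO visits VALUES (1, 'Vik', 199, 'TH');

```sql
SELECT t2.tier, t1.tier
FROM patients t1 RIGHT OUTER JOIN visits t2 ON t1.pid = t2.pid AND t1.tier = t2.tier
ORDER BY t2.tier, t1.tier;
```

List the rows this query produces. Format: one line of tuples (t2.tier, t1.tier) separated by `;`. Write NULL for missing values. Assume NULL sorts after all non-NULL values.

(HP, NULL); (HP, NULL); (HP, NULL); (HP, NULL); (TH, TH); (TH, NULL); (TH, NULL)

RIGHT JOIN keeps every row from `visits`; unmatched rows get NULL for `patients`'s columns.
Matching on t1.pid = t2.pid AND t1.tier = t2.tier.
- t1[0] pid=9, tier=TH → no match.
- t1[1] pid=8, tier=TH → no match.
- t1[2] pid=2, tier=TH → no match.
- t1[3] pid=1, tier=TH → 1 match(es) in t2 → 1 row(s).
- t1[4] pid=5, tier=HP → no match.
- t1[5] pid=7, tier=HP → no match.
- t1[6] pid=5, tier=HP → no match.
- 6 t2 row(s) had no t1 match → kept, t1 columns NULL.
After projecting and ordering:
t2.tier | t1.tier
HP | NULL
HP | NULL
HP | NULL
HP | NULL
TH | TH
TH | NULL
TH | NULL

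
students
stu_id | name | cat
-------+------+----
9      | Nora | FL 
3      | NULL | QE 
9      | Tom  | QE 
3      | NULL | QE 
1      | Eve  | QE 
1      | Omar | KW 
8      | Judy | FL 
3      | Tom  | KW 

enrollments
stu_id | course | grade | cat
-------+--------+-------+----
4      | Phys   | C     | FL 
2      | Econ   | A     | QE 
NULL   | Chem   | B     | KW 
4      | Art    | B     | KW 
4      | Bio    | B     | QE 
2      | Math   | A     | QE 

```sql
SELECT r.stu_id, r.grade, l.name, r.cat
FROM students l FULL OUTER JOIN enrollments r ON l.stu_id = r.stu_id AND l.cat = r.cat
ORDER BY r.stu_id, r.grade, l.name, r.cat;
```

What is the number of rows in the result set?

FULL OUTER JOIN keeps every row from both sides; unmatched rows get NULL for the other side's columns.
Matching on l.stu_id = r.stu_id AND l.cat = r.cat. A NULL in a compared column never satisfies the condition.
Matched pairs: 0; unmatched l rows kept: 8; unmatched r rows kept: 6.
Total: 0 matched + 14 padded = 14 rows.

14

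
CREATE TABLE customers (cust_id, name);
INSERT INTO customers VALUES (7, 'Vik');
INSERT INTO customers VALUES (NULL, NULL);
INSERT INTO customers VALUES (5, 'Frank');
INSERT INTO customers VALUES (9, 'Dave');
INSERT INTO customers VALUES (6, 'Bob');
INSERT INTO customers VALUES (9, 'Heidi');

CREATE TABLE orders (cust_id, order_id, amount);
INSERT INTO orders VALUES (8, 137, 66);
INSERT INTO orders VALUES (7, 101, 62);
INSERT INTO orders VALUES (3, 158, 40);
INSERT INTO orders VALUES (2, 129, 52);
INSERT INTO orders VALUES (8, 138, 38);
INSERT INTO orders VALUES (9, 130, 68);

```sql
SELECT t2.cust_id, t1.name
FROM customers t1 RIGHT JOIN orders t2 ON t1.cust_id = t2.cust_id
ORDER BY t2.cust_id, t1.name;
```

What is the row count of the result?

RIGHT JOIN keeps every row from `orders`; unmatched rows get NULL for `customers`'s columns.
Matching on t1.cust_id = t2.cust_id. A NULL in a compared column never satisfies the condition.
Matched pairs: 3; unmatched t2 rows kept: 4.
Total: 3 matched + 4 padded = 7 rows.

7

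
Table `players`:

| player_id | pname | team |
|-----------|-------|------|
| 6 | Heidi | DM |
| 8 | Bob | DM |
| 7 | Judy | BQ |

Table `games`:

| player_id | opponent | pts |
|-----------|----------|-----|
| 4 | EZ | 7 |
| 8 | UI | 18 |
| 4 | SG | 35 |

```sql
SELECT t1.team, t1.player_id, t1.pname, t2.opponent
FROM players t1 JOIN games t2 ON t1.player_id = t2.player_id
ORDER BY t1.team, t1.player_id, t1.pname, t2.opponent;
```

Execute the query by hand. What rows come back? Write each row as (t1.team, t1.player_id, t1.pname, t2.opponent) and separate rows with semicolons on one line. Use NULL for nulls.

(DM, 8, Bob, UI)

INNER JOIN keeps only pairs where the ON condition holds.
Matching on t1.player_id = t2.player_id.
Matched pairs: 1.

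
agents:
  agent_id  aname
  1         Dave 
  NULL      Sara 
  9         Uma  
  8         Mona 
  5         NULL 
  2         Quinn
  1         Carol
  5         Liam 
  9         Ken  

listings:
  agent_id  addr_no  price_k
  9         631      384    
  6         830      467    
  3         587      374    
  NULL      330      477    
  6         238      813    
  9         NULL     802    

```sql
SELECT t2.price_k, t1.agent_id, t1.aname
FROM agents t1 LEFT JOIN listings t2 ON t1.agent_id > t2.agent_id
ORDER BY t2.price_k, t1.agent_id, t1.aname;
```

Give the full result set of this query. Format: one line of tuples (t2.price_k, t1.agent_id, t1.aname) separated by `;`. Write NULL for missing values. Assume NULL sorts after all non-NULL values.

(374, 5, Liam); (374, 5, NULL); (374, 8, Mona); (374, 9, Ken); (374, 9, Uma); (467, 8, Mona); (467, 9, Ken); (467, 9, Uma); (813, 8, Mona); (813, 9, Ken); (813, 9, Uma); (NULL, 1, Carol); (NULL, 1, Dave); (NULL, 2, Quinn); (NULL, NULL, Sara)

LEFT JOIN keeps every row from `agents`; unmatched rows get NULL for `listings`'s columns.
Matching on t1.agent_id > t2.agent_id. A NULL in a compared column never satisfies the condition.
- t1[0] agent_id=1 → no match; kept with NULLs on the t2 side.
- t1[1] agent_id=NULL → no match; kept with NULLs on the t2 side.
- t1[2] agent_id=9 → 3 match(es) in t2 → 3 row(s).
- t1[3] agent_id=8 → 3 match(es) in t2 → 3 row(s).
- t1[4] agent_id=5 → 1 match(es) in t2 → 1 row(s).
- t1[5] agent_id=2 → no match; kept with NULLs on the t2 side.
- t1[6] agent_id=1 → no match; kept with NULLs on the t2 side.
- t1[7] agent_id=5 → 1 match(es) in t2 → 1 row(s).
- t1[8] agent_id=9 → 3 match(es) in t2 → 3 row(s).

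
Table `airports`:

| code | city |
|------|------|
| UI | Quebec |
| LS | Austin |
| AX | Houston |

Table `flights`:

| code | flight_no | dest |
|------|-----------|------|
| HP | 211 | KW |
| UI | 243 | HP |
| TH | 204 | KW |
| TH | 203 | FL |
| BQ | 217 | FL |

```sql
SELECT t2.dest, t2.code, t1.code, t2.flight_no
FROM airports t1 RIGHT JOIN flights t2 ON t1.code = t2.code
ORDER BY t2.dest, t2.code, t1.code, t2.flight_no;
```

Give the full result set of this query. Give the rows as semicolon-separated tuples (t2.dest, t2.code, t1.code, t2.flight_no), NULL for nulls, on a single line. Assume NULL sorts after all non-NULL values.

(FL, BQ, NULL, 217); (FL, TH, NULL, 203); (HP, UI, UI, 243); (KW, HP, NULL, 211); (KW, TH, NULL, 204)

RIGHT JOIN keeps every row from `flights`; unmatched rows get NULL for `airports`'s columns.
Matching on t1.code = t2.code.
- t1[0] code=UI → 1 match(es) in t2 → 1 row(s).
- t1[1] code=LS → no match.
- t1[2] code=AX → no match.
- plus 4 unmatched t2 row(s), each kept with NULL t1 columns.
After projecting and ordering:
t2.dest | t2.code | t1.code | t2.flight_no
FL | BQ | NULL | 217
FL | TH | NULL | 203
HP | UI | UI | 243
KW | HP | NULL | 211
KW | TH | NULL | 204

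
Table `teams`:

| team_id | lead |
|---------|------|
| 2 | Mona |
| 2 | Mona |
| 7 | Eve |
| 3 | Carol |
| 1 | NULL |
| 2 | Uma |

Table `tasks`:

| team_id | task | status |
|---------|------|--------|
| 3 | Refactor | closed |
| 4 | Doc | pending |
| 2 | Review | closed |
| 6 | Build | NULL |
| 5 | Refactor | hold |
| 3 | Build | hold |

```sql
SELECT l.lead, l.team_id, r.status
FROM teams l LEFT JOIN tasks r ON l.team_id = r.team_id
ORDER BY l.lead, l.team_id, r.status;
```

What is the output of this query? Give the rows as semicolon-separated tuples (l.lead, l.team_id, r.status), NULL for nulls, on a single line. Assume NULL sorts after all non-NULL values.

LEFT JOIN keeps every row from `teams`; unmatched rows get NULL for `tasks`'s columns.
Matching on l.team_id = r.team_id.
- team_id=2: 1 matching r row(s), so 1 row(s) emitted.
- team_id=2: 1 matching r row(s), so 1 row(s) emitted.
- team_id=7: no r row matches, row kept with r columns NULL.
- team_id=3: 2 matching r row(s), so 2 row(s) emitted.
- team_id=1: no r row matches, row kept with r columns NULL.
- team_id=2: 1 matching r row(s), so 1 row(s) emitted.
After projecting and ordering:
l.lead | l.team_id | r.status
Carol | 3 | closed
Carol | 3 | hold
Eve | 7 | NULL
Mona | 2 | closed
Mona | 2 | closed
Uma | 2 | closed
NULL | 1 | NULL

(Carol, 3, closed); (Carol, 3, hold); (Eve, 7, NULL); (Mona, 2, closed); (Mona, 2, closed); (Uma, 2, closed); (NULL, 1, NULL)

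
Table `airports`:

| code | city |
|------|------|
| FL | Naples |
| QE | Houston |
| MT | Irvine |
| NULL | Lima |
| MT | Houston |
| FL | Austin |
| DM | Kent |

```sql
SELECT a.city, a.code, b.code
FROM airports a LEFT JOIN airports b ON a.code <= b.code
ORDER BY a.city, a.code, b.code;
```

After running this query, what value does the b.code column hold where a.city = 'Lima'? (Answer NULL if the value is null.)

LEFT JOIN keeps every row from `airports a`; unmatched rows get NULL for `airports b`'s columns.
Matching on a.code <= b.code. A NULL in a compared column never satisfies the condition.
- a row (code=FL): matches 5 b row(s) → 5 output row(s).
- a row (code=QE): matches 1 b row(s) → 1 output row(s).
- a row (code=MT): matches 3 b row(s) → 3 output row(s).
- a row (code=NULL): no match → kept, b columns NULL.
- a row (code=MT): matches 3 b row(s) → 3 output row(s).
- a row (code=FL): matches 5 b row(s) → 5 output row(s).
- a row (code=DM): matches 6 b row(s) → 6 output row(s).

NULL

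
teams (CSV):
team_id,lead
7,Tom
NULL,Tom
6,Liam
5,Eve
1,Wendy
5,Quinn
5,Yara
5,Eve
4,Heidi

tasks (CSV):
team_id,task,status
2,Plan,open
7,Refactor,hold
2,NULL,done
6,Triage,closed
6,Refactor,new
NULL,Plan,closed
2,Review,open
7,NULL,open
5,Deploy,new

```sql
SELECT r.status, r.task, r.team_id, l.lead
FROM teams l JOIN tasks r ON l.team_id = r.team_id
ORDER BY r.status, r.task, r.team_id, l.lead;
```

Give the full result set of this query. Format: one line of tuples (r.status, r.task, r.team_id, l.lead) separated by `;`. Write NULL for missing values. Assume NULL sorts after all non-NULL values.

INNER JOIN keeps only pairs where the ON condition holds.
Matching on l.team_id = r.team_id. A NULL in a compared column never satisfies the condition.
Matched pairs: 8.

(closed, Triage, 6, Liam); (hold, Refactor, 7, Tom); (new, Deploy, 5, Eve); (new, Deploy, 5, Eve); (new, Deploy, 5, Quinn); (new, Deploy, 5, Yara); (new, Refactor, 6, Liam); (open, NULL, 7, Tom)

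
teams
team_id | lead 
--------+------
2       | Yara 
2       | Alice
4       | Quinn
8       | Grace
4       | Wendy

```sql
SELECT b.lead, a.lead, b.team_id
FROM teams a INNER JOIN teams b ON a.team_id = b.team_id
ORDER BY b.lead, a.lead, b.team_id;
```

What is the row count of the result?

9

INNER JOIN keeps only pairs where the ON condition holds.
Matching on a.team_id = b.team_id.
Matched pairs: 9.
Total: 9 rows.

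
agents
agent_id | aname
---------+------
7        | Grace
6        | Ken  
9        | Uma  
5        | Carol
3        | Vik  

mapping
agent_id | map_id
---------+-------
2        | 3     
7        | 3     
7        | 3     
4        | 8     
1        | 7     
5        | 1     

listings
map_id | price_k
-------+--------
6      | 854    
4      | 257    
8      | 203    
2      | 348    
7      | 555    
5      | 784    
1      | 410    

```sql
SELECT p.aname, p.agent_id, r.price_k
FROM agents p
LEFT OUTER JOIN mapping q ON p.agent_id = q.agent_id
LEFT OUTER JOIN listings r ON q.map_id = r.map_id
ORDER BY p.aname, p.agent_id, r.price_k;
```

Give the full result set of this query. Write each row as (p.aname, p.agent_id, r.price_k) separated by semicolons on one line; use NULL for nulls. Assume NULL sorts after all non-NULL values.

(Carol, 5, 410); (Grace, 7, NULL); (Grace, 7, NULL); (Ken, 6, NULL); (Uma, 9, NULL); (Vik, 3, NULL)

Evaluate left to right. First `agents p LEFT JOIN mapping q` on agent_id: 6 row(s).
Then LEFT JOIN `listings r` on map_id: each of those 6 rows is kept; rows whose q.map_id has no match in r get NULL for r's columns.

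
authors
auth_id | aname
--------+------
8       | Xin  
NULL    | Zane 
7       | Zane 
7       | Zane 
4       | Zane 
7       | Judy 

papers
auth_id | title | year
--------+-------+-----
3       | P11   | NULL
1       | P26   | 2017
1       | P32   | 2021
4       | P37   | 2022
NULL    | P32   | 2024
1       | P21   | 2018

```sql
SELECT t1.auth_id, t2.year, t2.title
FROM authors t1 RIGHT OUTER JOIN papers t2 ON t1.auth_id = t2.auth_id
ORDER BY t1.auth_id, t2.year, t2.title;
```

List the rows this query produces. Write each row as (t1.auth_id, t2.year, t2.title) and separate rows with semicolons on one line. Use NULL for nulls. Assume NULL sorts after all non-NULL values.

(4, 2022, P37); (NULL, 2017, P26); (NULL, 2018, P21); (NULL, 2021, P32); (NULL, 2024, P32); (NULL, NULL, P11)

RIGHT JOIN keeps every row from `papers`; unmatched rows get NULL for `authors`'s columns.
Matching on t1.auth_id = t2.auth_id. A NULL in a compared column never satisfies the condition.
- t1[0] auth_id=8 → no match.
- t1[1] auth_id=NULL → no match.
- t1[2] auth_id=7 → no match.
- t1[3] auth_id=7 → no match.
- t1[4] auth_id=4 → 1 match(es) in t2 → 1 row(s).
- t1[5] auth_id=7 → no match.
- plus 5 unmatched t2 row(s), each kept with NULL t1 columns.
After projecting and ordering:
t1.auth_id | t2.year | t2.title
4 | 2022 | P37
NULL | 2017 | P26
NULL | 2018 | P21
NULL | 2021 | P32
NULL | 2024 | P32
NULL | NULL | P11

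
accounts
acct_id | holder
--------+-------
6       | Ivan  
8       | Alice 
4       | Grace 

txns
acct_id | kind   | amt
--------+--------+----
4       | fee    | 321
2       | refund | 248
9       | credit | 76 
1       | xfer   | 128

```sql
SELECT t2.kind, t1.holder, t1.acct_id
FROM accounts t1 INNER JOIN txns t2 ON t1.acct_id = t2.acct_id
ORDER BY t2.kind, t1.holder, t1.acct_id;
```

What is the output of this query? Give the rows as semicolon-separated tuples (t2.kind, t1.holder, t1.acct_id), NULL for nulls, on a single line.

(fee, Grace, 4)

INNER JOIN keeps only pairs where the ON condition holds.
Matching on t1.acct_id = t2.acct_id.
- t1[0] acct_id=6 → no match; dropped.
- t1[1] acct_id=8 → no match; dropped.
- t1[2] acct_id=4 → 1 match(es) in t2 → 1 row(s).
After projecting and ordering:
t2.kind | t1.holder | t1.acct_id
fee | Grace | 4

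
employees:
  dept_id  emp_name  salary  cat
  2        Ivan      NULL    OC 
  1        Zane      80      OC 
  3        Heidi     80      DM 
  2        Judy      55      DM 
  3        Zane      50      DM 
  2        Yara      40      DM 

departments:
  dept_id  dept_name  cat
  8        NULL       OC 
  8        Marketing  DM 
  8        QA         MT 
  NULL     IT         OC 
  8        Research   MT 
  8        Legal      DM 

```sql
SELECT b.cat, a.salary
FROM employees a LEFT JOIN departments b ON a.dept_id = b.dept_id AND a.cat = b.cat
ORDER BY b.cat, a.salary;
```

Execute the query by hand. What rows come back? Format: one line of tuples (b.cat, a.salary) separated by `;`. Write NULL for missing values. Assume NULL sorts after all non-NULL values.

(NULL, 40); (NULL, 50); (NULL, 55); (NULL, 80); (NULL, 80); (NULL, NULL)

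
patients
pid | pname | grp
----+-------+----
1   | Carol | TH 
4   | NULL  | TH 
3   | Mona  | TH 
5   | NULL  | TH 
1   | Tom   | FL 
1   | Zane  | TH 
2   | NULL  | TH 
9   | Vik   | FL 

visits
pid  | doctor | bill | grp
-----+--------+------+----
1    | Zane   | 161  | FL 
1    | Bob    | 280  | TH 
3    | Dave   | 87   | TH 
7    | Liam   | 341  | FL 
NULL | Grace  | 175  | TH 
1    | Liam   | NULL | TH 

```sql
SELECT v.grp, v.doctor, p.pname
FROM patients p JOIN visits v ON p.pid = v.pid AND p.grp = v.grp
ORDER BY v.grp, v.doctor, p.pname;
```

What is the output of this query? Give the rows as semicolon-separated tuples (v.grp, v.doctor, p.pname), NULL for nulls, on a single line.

(FL, Zane, Tom); (TH, Bob, Carol); (TH, Bob, Zane); (TH, Dave, Mona); (TH, Liam, Carol); (TH, Liam, Zane)

INNER JOIN keeps only pairs where the ON condition holds.
Matching on p.pid = v.pid AND p.grp = v.grp. A NULL in a compared column never satisfies the condition.
- p[0] pid=1, grp=TH → 2 match(es) in v → 2 row(s).
- p[1] pid=4, grp=TH → no match; dropped.
- p[2] pid=3, grp=TH → 1 match(es) in v → 1 row(s).
- p[3] pid=5, grp=TH → no match; dropped.
- p[4] pid=1, grp=FL → 1 match(es) in v → 1 row(s).
- p[5] pid=1, grp=TH → 2 match(es) in v → 2 row(s).
- p[6] pid=2, grp=TH → no match; dropped.
- p[7] pid=9, grp=FL → no match; dropped.
After projecting and ordering:
v.grp | v.doctor | p.pname
FL | Zane | Tom
TH | Bob | Carol
TH | Bob | Zane
TH | Dave | Mona
TH | Liam | Carol
TH | Liam | Zane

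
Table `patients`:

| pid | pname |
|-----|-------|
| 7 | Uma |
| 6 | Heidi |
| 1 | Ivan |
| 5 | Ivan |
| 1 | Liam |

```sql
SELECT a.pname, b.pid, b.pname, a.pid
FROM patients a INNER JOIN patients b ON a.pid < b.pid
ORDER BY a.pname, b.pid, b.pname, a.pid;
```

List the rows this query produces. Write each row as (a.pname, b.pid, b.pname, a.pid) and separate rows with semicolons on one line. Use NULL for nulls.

(Heidi, 7, Uma, 6); (Ivan, 5, Ivan, 1); (Ivan, 6, Heidi, 1); (Ivan, 6, Heidi, 5); (Ivan, 7, Uma, 1); (Ivan, 7, Uma, 5); (Liam, 5, Ivan, 1); (Liam, 6, Heidi, 1); (Liam, 7, Uma, 1)

INNER JOIN keeps only pairs where the ON condition holds.
Matching on a.pid < b.pid.
Matched pairs: 9.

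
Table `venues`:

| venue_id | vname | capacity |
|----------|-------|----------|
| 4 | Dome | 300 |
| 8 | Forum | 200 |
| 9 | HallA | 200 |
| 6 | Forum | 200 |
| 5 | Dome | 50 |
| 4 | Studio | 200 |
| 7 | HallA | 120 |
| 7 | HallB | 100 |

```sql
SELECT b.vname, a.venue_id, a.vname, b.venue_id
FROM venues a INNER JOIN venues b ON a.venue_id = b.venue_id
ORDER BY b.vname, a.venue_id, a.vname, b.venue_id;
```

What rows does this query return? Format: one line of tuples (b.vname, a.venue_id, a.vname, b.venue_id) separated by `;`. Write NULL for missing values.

(Dome, 4, Dome, 4); (Dome, 4, Studio, 4); (Dome, 5, Dome, 5); (Forum, 6, Forum, 6); (Forum, 8, Forum, 8); (HallA, 7, HallA, 7); (HallA, 7, HallB, 7); (HallA, 9, HallA, 9); (HallB, 7, HallA, 7); (HallB, 7, HallB, 7); (Studio, 4, Dome, 4); (Studio, 4, Studio, 4)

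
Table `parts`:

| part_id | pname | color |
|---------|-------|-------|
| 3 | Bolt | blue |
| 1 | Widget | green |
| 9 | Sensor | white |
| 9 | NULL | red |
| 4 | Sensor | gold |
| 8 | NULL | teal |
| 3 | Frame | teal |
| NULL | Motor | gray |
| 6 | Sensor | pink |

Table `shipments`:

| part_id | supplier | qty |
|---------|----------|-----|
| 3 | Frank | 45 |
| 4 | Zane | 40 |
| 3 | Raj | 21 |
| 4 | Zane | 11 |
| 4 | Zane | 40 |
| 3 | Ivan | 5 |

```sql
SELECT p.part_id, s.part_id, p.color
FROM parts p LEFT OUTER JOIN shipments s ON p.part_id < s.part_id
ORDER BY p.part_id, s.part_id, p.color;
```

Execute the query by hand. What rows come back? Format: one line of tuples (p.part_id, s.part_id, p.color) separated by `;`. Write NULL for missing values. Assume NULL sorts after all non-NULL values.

LEFT JOIN keeps every row from `parts`; unmatched rows get NULL for `shipments`'s columns.
Matching on p.part_id < s.part_id. A NULL in a compared column never satisfies the condition.
Matched pairs: 12; unmatched p rows kept: 6.

(1, 3, green); (1, 3, green); (1, 3, green); (1, 4, green); (1, 4, green); (1, 4, green); (3, 4, blue); (3, 4, blue); (3, 4, blue); (3, 4, teal); (3, 4, teal); (3, 4, teal); (4, NULL, gold); (6, NULL, pink); (8, NULL, teal); (9, NULL, red); (9, NULL, white); (NULL, NULL, gray)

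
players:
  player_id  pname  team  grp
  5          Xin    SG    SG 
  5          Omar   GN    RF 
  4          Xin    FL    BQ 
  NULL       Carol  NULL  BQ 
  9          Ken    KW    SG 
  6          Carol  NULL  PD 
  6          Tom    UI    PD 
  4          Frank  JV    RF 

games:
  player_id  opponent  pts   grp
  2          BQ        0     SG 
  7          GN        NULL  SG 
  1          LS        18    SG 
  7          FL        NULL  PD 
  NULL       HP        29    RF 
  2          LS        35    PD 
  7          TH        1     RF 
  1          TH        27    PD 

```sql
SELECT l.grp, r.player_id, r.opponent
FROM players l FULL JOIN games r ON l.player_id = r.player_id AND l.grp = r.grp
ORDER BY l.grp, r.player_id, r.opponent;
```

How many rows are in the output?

16

FULL OUTER JOIN keeps every row from both sides; unmatched rows get NULL for the other side's columns.
Matching on l.player_id = r.player_id AND l.grp = r.grp. A NULL in a compared column never satisfies the condition.
- l[0] player_id=5, grp=SG → no match; kept with NULLs on the r side.
- l[1] player_id=5, grp=RF → no match; kept with NULLs on the r side.
- l[2] player_id=4, grp=BQ → no match; kept with NULLs on the r side.
- l[3] player_id=NULL, grp=BQ → no match; kept with NULLs on the r side.
- l[4] player_id=9, grp=SG → no match; kept with NULLs on the r side.
- l[5] player_id=6, grp=PD → no match; kept with NULLs on the r side.
- l[6] player_id=6, grp=PD → no match; kept with NULLs on the r side.
- l[7] player_id=4, grp=RF → no match; kept with NULLs on the r side.
- 8 r row(s) had no l match → kept, l columns NULL.
Total: 0 matched + 16 padded = 16 rows.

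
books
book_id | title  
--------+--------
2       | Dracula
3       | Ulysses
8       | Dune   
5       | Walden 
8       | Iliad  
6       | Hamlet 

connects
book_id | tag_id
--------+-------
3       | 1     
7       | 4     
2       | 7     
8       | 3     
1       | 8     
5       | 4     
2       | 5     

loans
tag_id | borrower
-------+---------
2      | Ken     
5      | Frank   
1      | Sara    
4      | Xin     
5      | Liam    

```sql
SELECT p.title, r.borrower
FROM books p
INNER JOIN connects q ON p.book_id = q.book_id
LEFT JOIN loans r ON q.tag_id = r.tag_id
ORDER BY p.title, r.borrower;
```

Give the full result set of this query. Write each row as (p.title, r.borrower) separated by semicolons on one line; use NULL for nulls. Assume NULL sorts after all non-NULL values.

(Dracula, Frank); (Dracula, Liam); (Dracula, NULL); (Dune, NULL); (Iliad, NULL); (Ulysses, Sara); (Walden, Xin)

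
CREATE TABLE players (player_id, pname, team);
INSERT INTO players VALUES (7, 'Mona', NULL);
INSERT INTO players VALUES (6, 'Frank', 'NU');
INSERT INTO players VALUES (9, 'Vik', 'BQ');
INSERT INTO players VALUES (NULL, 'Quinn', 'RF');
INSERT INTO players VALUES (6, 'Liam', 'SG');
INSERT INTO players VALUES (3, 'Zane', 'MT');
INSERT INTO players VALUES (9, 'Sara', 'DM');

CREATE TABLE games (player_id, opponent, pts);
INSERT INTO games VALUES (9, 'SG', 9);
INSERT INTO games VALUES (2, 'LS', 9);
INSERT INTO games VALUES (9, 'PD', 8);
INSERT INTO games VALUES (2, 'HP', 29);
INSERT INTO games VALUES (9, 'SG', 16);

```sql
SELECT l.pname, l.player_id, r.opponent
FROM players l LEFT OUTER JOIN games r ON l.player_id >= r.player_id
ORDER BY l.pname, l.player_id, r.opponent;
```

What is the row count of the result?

19

LEFT JOIN keeps every row from `players`; unmatched rows get NULL for `games`'s columns.
Matching on l.player_id >= r.player_id. A NULL in a compared column never satisfies the condition.
Matched pairs: 18; unmatched l rows kept: 1.
Total: 18 matched + 1 padded = 19 rows.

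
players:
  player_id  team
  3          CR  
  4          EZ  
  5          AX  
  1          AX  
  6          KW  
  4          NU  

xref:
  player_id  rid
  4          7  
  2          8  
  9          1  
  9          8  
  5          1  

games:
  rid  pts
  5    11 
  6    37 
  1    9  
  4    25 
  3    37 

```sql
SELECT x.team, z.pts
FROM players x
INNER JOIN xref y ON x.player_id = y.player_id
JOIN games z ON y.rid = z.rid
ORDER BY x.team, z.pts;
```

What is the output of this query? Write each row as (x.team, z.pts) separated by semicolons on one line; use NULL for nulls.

(AX, 9)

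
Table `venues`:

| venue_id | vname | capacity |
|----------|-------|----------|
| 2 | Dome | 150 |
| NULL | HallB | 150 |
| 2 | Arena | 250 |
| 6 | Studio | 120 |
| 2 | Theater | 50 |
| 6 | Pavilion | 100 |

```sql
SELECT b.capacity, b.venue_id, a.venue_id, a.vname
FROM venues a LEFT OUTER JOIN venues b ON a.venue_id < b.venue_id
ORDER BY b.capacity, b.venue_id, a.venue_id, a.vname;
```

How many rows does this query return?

LEFT JOIN keeps every row from `venues a`; unmatched rows get NULL for `venues b`'s columns.
Matching on a.venue_id < b.venue_id. A NULL in a compared column never satisfies the condition.
- a (venue_id=2) pairs with 2 row(s) of b.
- a (venue_id=NULL) has no partner → padded with NULL.
- a (venue_id=2) pairs with 2 row(s) of b.
- a (venue_id=6) has no partner → padded with NULL.
- a (venue_id=2) pairs with 2 row(s) of b.
- a (venue_id=6) has no partner → padded with NULL.
Total: 6 matched + 3 padded = 9 rows.

9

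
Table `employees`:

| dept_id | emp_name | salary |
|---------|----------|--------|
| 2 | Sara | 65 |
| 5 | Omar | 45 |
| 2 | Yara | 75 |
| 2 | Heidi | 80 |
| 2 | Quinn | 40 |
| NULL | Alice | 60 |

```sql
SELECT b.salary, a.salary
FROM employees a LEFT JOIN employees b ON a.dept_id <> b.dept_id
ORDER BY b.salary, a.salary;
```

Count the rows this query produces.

LEFT JOIN keeps every row from `employees a`; unmatched rows get NULL for `employees b`'s columns.
Matching on a.dept_id <> b.dept_id. A NULL in a compared column never satisfies the condition.
- a row (dept_id=2): matches 1 b row(s) → 1 output row(s).
- a row (dept_id=5): matches 4 b row(s) → 4 output row(s).
- a row (dept_id=2): matches 1 b row(s) → 1 output row(s).
- a row (dept_id=2): matches 1 b row(s) → 1 output row(s).
- a row (dept_id=2): matches 1 b row(s) → 1 output row(s).
- a row (dept_id=NULL): no match → kept, b columns NULL.
Total: 8 matched + 1 padded = 9 rows.

9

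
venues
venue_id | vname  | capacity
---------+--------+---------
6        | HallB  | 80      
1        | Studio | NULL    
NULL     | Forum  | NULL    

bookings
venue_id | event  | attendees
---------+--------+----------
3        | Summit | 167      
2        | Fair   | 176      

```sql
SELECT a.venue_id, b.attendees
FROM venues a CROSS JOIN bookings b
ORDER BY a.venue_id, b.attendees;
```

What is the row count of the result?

CROSS JOIN pairs every row of `venues` with every row of `bookings`: 3 × 2 = 6 rows.

6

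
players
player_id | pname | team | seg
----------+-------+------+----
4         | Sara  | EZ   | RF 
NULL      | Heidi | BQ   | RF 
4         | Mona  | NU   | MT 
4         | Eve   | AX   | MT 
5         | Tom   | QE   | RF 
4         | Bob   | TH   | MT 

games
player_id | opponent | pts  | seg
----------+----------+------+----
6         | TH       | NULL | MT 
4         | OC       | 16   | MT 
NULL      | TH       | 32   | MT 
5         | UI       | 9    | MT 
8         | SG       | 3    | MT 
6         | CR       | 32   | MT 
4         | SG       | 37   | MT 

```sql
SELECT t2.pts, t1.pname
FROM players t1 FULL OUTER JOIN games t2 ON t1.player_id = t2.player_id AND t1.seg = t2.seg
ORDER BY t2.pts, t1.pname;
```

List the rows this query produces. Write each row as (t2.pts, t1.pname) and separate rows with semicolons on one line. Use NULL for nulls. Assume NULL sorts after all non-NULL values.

(3, NULL); (9, NULL); (16, Bob); (16, Eve); (16, Mona); (32, NULL); (32, NULL); (37, Bob); (37, Eve); (37, Mona); (NULL, Heidi); (NULL, Sara); (NULL, Tom); (NULL, NULL)

FULL OUTER JOIN keeps every row from both sides; unmatched rows get NULL for the other side's columns.
Matching on t1.player_id = t2.player_id AND t1.seg = t2.seg. A NULL in a compared column never satisfies the condition.
- t1[0] player_id=4, seg=RF → no match; kept with NULLs on the t2 side.
- t1[1] player_id=NULL, seg=RF → no match; kept with NULLs on the t2 side.
- t1[2] player_id=4, seg=MT → 2 match(es) in t2 → 2 row(s).
- t1[3] player_id=4, seg=MT → 2 match(es) in t2 → 2 row(s).
- t1[4] player_id=5, seg=RF → no match; kept with NULLs on the t2 side.
- t1[5] player_id=4, seg=MT → 2 match(es) in t2 → 2 row(s).
- 5 row(s) from t2 found no t1 partner → padded with NULL.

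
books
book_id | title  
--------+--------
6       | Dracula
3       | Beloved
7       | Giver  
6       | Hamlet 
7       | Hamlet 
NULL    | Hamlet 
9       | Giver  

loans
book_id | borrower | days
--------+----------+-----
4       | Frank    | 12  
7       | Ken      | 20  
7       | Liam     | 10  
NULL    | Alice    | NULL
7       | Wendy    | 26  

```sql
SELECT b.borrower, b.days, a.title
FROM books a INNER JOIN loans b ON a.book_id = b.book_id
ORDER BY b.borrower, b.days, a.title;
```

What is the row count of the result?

INNER JOIN keeps only pairs where the ON condition holds.
Matching on a.book_id = b.book_id. A NULL in a compared column never satisfies the condition.
Matched pairs: 6.
Total: 6 rows.

6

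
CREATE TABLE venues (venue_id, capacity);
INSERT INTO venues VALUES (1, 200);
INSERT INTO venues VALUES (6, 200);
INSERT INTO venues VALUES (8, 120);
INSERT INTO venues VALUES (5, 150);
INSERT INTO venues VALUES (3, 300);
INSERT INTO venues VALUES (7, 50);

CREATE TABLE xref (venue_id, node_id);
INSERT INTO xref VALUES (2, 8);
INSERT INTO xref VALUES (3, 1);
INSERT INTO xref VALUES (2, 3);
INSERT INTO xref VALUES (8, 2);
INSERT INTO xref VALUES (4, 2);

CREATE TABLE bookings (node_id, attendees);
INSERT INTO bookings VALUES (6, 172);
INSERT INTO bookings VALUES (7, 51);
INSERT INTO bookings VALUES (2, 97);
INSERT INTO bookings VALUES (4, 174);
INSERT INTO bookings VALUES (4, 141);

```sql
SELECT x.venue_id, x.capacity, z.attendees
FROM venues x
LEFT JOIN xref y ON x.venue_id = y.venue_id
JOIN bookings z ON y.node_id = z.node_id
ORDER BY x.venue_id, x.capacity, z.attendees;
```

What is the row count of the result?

1

Joins associate left-to-right: venues LEFT JOIN xref on venue_id gives 6 intermediate row(s).
Then INNER JOIN `bookings z` on node_id: keep only rows whose y.node_id appears in z.
Result: 1 row(s).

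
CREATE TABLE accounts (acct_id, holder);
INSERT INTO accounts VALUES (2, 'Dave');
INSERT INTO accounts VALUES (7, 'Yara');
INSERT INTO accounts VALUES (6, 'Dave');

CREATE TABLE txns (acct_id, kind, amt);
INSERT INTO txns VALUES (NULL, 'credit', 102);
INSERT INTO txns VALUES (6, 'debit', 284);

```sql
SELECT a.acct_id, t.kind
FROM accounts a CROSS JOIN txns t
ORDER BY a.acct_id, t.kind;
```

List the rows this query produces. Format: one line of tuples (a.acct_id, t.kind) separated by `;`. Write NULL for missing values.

(2, credit); (2, debit); (6, credit); (6, debit); (7, credit); (7, debit)

CROSS JOIN pairs every row of `accounts` with every row of `txns`: 3 × 2 = 6 rows.
After projecting and ordering:
a.acct_id | t.kind
2 | credit
2 | debit
6 | credit
6 | debit
7 | credit
7 | debit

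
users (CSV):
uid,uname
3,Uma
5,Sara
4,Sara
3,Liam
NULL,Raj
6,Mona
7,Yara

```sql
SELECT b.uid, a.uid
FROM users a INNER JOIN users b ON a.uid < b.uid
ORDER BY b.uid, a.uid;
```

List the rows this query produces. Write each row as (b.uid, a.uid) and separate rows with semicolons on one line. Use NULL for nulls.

INNER JOIN keeps only pairs where the ON condition holds.
Matching on a.uid < b.uid. A NULL in a compared column never satisfies the condition.
Matched pairs: 14.

(4, 3); (4, 3); (5, 3); (5, 3); (5, 4); (6, 3); (6, 3); (6, 4); (6, 5); (7, 3); (7, 3); (7, 4); (7, 5); (7, 6)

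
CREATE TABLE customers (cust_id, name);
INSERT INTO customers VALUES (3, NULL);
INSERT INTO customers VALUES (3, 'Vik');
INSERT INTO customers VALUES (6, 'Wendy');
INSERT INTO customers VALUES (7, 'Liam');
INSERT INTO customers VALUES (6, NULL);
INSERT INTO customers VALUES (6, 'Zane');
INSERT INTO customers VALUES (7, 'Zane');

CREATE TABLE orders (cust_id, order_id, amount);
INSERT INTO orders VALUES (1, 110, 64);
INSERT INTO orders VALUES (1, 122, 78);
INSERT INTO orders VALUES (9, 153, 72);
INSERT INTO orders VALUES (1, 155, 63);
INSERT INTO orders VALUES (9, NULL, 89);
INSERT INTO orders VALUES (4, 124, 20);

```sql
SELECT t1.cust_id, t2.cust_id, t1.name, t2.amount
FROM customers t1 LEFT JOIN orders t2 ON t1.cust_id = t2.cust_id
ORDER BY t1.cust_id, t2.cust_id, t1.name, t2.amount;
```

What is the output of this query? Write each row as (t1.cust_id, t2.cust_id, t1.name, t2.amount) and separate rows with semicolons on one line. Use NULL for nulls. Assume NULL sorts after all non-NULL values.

LEFT JOIN keeps every row from `customers`; unmatched rows get NULL for `orders`'s columns.
Matching on t1.cust_id = t2.cust_id.
- t1 (cust_id=3) has no partner → padded with NULL.
- t1 (cust_id=3) has no partner → padded with NULL.
- t1 (cust_id=6) has no partner → padded with NULL.
- t1 (cust_id=7) has no partner → padded with NULL.
- t1 (cust_id=6) has no partner → padded with NULL.
- t1 (cust_id=6) has no partner → padded with NULL.
- t1 (cust_id=7) has no partner → padded with NULL.
After projecting and ordering:
t1.cust_id | t2.cust_id | t1.name | t2.amount
3 | NULL | Vik | NULL
3 | NULL | NULL | NULL
6 | NULL | Wendy | NULL
6 | NULL | Zane | NULL
6 | NULL | NULL | NULL
7 | NULL | Liam | NULL
7 | NULL | Zane | NULL

(3, NULL, Vik, NULL); (3, NULL, NULL, NULL); (6, NULL, Wendy, NULL); (6, NULL, Zane, NULL); (6, NULL, NULL, NULL); (7, NULL, Liam, NULL); (7, NULL, Zane, NULL)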